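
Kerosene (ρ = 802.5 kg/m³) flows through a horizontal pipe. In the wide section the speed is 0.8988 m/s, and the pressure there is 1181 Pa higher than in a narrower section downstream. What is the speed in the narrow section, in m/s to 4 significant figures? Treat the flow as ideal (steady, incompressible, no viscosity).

Along the level pipe P + ½ρv² is conserved, hence v₂² = v₁² + 2(P₁ − P₂)/ρ.
v₂ = √(0.8988² + 2·1181/802.5) = √(0.8078 + 2.943) = 1.937 m/s.

v₂ ≈ 1.937 m/s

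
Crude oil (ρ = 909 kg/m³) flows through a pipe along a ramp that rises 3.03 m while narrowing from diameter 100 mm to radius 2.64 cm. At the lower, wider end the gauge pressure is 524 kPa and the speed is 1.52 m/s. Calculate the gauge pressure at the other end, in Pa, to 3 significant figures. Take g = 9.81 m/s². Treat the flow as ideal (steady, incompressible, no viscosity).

Mass conservation (A₁v₁ = A₂v₂) gives v₂ = 1.52 × 78.5/21.9 = 5.45 m/s.
Energy conservation along the streamline gives P₂ = P₁ − ½ρ(v₂² − v₁²) − ρg(h₂ − h₁).
P₂ = 524000 + ½·909·(1.52² − 5.45²) − 909·9.81·(+3.03) = 524000 + (-12500) − (27000) = 485000 Pa.

P₂ ≈ 485000 Pa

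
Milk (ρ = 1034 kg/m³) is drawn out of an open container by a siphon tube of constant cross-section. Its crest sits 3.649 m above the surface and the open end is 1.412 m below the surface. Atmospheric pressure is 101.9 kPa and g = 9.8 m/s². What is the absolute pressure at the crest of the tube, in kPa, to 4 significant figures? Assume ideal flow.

From the surface to the outlet (both open to atmosphere, surface at rest): v = √(2g·h_out) = √(2·9.8·1.412) = 5.261 m/s.
With constant cross-section the crest speed equals v; applying Bernoulli from the surface up to the crest, P_top = P_atm − ½ρv² − ρg·h_top.
P_top = 101900 − ½·1034·5.261² − 1034·9.8·3.649 = 50620 Pa.

P_top = 50.62 kPa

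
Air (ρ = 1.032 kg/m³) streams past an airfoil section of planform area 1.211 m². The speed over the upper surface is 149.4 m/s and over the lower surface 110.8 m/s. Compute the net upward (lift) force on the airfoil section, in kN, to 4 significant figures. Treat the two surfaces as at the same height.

The faster flow above has the lower pressure; Bernoulli (same height) gives ΔP = ½ρ(v_up² − v_low²).
ΔP = ½·1.032·(149.4² − 110.8²) = 5183 Pa.
Lift = ΔP · A = 5183 × 1.211 = 6276 N.

6.276 kN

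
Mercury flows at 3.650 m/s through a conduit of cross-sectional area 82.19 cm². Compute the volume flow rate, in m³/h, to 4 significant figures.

108.0 m³/h

Q = A·v = 0.008219 m² × 3.650 m/s = 0.03000 m³/s.
Converting: 0.03000 m³/s × 3600 = 108.0 m³/h.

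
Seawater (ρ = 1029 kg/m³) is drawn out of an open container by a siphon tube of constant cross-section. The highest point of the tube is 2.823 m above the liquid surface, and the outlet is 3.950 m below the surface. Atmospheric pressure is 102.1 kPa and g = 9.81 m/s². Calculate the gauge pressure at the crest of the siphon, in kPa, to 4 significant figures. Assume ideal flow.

The outlet speed comes from Torricelli: v = √(2g·3.950) = 8.803 m/s.
The bore is uniform, so the speed at the crest is the same v. Bernoulli surface→crest: P_atm = P_top + ½ρv² + ρg·h_top.
P_top = 102100 − ½·1029·8.803² − 1029·9.81·2.823 = 33730 Pa. So P_gauge = P_top − P_atm = -68370 Pa.

-68.37 kPa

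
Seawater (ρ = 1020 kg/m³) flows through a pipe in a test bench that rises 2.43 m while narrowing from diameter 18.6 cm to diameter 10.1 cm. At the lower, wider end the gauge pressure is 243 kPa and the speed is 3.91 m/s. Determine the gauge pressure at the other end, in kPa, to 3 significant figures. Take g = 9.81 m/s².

P₂ ≈ 137 kPa

Mass conservation (A₁v₁ = A₂v₂) gives v₂ = 3.91 × 272/80.1 = 13.3 m/s.
Bernoulli: P₁ + ½ρv₁² + ρg h₁ = P₂ + ½ρv₂² + ρg h₂, so P₂ = P₁ + ½ρ(v₁² − v₂²) − ρg(h₂ − h₁).
P₂ = 243000 + ½·1020·(3.91² − 13.3²) − 1020·9.81·(+2.43) = 243000 + (-81900) − (24300) = 137000 Pa.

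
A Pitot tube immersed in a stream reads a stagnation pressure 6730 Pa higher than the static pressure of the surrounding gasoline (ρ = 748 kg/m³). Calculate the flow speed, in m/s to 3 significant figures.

v ≈ 4.24 m/s

At the stagnation point the flow is brought to rest, so Bernoulli gives P_stag − P_static = ½ρv².
v = √(2ΔP/ρ) = √(2·6730/748) = 4.24 m/s.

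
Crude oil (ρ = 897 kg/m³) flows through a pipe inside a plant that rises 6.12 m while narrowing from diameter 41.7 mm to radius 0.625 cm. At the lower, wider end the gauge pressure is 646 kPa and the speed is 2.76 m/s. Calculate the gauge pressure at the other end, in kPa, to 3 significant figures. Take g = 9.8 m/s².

P₂ ≈ 172 kPa

Mass conservation (A₁v₁ = A₂v₂) gives v₂ = 2.76 × 13.7/1.23 = 30.7 m/s.
Bernoulli: P₁ + ½ρv₁² + ρg h₁ = P₂ + ½ρv₂² + ρg h₂, so P₂ = P₁ + ½ρ(v₁² − v₂²) − ρg(h₂ − h₁).
P₂ = 646000 + ½·897·(2.76² − 30.7²) − 897·9.8·(+6.12) = 646000 + (-420000) − (53800) = 172000 Pa.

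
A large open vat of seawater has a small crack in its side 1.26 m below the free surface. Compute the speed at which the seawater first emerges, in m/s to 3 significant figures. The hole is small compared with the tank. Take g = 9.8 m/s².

With the surface at rest and both surface and jet at atmospheric pressure, Bernoulli gives ρg h = ½ρv², so v = √(2gh) = √(2·9.8·1.26) = 4.97 m/s.

4.97 m/s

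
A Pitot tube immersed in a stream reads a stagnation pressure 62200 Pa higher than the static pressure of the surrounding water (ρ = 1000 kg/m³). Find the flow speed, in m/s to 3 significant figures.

11.2 m/s

The dynamic pressure equals the rise in static pressure at the stagnation point: ΔP = ½ρv².
v = √(2ΔP/ρ) = √(2·62200/1000) = 11.2 m/s.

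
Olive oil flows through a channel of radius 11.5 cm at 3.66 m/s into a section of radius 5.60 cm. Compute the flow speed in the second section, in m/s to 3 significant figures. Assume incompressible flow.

v₂ ≈ 15.4 m/s

The volume flow rate is constant, so v₂ = (A₁/A₂)v₁ = (415/98.5)·3.66 = 15.4 m/s.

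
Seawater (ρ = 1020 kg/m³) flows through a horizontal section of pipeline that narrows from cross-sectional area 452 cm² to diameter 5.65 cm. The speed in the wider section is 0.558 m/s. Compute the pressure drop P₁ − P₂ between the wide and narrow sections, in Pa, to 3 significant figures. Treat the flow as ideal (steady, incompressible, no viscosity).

The volume flow rate is constant, so v₂ = (A₁/A₂)v₁ = (452/25.1)·0.558 = 10.1 m/s.
The pipe is horizontal, so Bernoulli reduces to P₁ + ½ρv₁² = P₂ + ½ρv₂².
P₁ − P₂ = ½·1020·(10.1² − 0.558²) = ½·1020·101 = 51500 Pa.

51500 Pa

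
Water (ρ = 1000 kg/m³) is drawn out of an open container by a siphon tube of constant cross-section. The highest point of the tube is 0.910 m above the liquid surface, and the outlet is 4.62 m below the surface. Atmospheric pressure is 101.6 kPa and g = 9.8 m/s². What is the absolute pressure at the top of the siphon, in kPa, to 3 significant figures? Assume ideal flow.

The outlet speed comes from Torricelli: v = √(2g·4.62) = 9.52 m/s.
Continuity keeps v the same throughout the tube; from surface to crest, P_atm + 0 = P_top + ½ρv² + ρg·h_top.
P_top = 101600 − ½·1000·9.52² − 1000·9.8·0.910 = 47400 Pa.

P_top ≈ 47.4 kPa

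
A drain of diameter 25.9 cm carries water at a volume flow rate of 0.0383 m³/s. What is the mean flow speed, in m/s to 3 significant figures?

v ≈ 0.727 m/s

Q = 0.0383 m³/s = 0.0383 m³/s.
v = Q/A = 0.0383 / 0.0527 = 0.727 m/s.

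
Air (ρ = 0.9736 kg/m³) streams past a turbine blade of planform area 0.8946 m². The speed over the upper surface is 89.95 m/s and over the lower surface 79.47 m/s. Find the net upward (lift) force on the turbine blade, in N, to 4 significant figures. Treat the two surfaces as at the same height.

F ≈ 773.2 N

The faster flow above has the lower pressure; Bernoulli (same height) gives ΔP = ½ρ(v_up² − v_low²).
ΔP = ½·0.9736·(89.95² − 79.47²) = 864.3 Pa.
Lift = ΔP · A = 864.3 × 0.8946 = 773.2 N.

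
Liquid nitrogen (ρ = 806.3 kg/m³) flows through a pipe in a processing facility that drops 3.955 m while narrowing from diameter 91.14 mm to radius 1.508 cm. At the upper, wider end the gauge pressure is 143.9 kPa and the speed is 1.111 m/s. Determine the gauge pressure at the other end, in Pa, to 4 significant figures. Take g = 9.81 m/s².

Mass conservation (A₁v₁ = A₂v₂) gives v₂ = 1.111 × 65.24/7.144 = 10.15 m/s.
Bernoulli: P₁ + ½ρv₁² + ρg h₁ = P₂ + ½ρv₂² + ρg h₂, so P₂ = P₁ + ½ρ(v₁² − v₂²) − ρg(h₂ − h₁).
P₂ = 143900 + ½·806.3·(1.111² − 10.15²) − 806.3·9.81·(−3.955) = 143900 + (-41000) − (-31280) = 134200 Pa.

P₂ = 134200 Pa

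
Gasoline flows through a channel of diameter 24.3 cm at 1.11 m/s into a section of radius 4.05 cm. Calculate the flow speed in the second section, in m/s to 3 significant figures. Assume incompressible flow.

Mass conservation (A₁v₁ = A₂v₂) gives v₂ = 1.11 × 464/51.5 = 9.99 m/s.

v₂ = 9.99 m/s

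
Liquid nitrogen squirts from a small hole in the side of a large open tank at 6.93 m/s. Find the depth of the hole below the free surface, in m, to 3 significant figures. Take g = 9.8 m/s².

Torricelli: v = √(2gh), so h = v²/(2g).
h = 6.93²/(2·9.8) = 48.0/19.60 = 2.45 m.

2.45 m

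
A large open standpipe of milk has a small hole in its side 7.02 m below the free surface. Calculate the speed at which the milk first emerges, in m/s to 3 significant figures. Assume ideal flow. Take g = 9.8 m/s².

v = 11.7 m/s

The surface is effectively still and both ends are open, so ½v² = gh and v = √(2·9.8·7.02) = 11.7 m/s.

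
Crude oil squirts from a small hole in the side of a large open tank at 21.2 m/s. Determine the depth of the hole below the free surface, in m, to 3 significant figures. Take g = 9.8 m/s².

h ≈ 22.9 m

Torricelli: v = √(2gh), so h = v²/(2g).
h = 21.2²/(2·9.8) = 449/19.60 = 22.9 m.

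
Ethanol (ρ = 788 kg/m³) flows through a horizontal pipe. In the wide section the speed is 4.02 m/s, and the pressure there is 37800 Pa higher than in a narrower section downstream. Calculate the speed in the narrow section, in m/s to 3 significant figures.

Horizontal Bernoulli: P₁ + ½ρv₁² = P₂ + ½ρv₂², so v₂² = v₁² + 2(P₁ − P₂)/ρ.
v₂ = √(4.02² + 2·37800/788) = √(16.2 + 95.9) = 10.6 m/s.

v₂ ≈ 10.6 m/s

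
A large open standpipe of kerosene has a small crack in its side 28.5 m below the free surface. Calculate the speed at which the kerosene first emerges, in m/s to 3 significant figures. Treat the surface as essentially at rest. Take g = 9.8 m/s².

The surface is effectively still and both ends are open, so ½v² = gh and v = √(2·9.8·28.5) = 23.6 m/s.

23.6 m/s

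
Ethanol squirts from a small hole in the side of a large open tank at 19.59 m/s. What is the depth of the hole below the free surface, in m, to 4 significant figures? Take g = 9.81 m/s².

h ≈ 19.56 m

Inverting v = √(2gh) gives h = v² / 2g.
h = 19.59²/(2·9.81) = 383.8/19.62 = 19.56 m.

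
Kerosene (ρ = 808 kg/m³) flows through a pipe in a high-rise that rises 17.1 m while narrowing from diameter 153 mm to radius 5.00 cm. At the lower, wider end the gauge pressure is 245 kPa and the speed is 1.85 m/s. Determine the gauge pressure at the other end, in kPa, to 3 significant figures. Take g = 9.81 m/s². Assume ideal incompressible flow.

Continuity gives A₁v₁ = A₂v₂, so v₂ = (184 cm²)/(78.5 cm²) × 1.85 m/s = 4.33 m/s.
Bernoulli: P₁ + ½ρv₁² + ρg h₁ = P₂ + ½ρv₂² + ρg h₂, so P₂ = P₁ + ½ρ(v₁² − v₂²) − ρg(h₂ − h₁).
P₂ = 245000 + ½·808·(1.85² − 4.33²) − 808·9.81·(+17.1) = 245000 + (-6190) − (136000) = 103000 Pa.

P₂ ≈ 103 kPa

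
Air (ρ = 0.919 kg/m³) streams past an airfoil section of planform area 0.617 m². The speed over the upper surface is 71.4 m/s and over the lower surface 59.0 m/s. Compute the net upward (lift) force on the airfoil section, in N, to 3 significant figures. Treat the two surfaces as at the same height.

From P + ½ρv² = const at equal height, P_low − P_up = ½ρ(v_up² − v_low²).
ΔP = ½·0.919·(71.4² − 59.0²) = 743 Pa.
Lift = ΔP · A = 743 × 0.617 = 458 N.

458 N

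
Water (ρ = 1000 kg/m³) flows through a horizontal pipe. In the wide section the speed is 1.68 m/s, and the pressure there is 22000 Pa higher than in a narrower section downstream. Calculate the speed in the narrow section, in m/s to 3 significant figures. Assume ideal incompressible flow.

Along the level pipe P + ½ρv² is conserved, hence v₂² = v₁² + 2(P₁ − P₂)/ρ.
v₂ = √(1.68² + 2·22000/1000) = √(2.82 + 44.0) = 6.84 m/s.

v₂ ≈ 6.84 m/s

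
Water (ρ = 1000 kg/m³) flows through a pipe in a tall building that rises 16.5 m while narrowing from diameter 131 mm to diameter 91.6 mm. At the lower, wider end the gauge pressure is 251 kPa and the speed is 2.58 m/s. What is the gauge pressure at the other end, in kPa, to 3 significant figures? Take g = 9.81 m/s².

P₂ = 78.5 kPa

By continuity, v₂ = v₁·A₁/A₂ = 2.58·(135/65.9) = 5.28 m/s.
Bernoulli: P₁ + ½ρv₁² + ρg h₁ = P₂ + ½ρv₂² + ρg h₂, so P₂ = P₁ + ½ρ(v₁² − v₂²) − ρg(h₂ − h₁).
P₂ = 251000 + ½·1000·(2.58² − 5.28²) − 1000·9.81·(+16.5) = 251000 + (-10600) − (162000) = 78500 Pa.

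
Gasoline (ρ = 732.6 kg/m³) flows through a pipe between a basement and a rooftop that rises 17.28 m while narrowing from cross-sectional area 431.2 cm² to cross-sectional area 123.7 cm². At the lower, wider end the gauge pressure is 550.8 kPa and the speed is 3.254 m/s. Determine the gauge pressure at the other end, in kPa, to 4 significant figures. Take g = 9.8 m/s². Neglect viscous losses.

Continuity gives A₁v₁ = A₂v₂, so v₂ = (431.2 cm²)/(123.7 cm²) × 3.254 m/s = 11.34 m/s.
Applying Bernoulli between the two ends and solving for P₂: P₂ = P₁ + ½ρ(v₁² − v₂²) − ρgΔh.
P₂ = 550800 + ½·732.6·(3.254² − 11.34²) − 732.6·9.8·(+17.28) = 550800 + (-43250) − (124100) = 383500 Pa.

P₂ ≈ 383.5 kPa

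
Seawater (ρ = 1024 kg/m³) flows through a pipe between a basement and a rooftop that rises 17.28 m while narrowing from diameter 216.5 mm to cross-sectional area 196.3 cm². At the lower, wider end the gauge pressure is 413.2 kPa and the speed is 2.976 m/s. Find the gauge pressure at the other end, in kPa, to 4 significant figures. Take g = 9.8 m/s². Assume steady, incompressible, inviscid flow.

Continuity gives A₁v₁ = A₂v₂, so v₂ = (368.1 cm²)/(196.3 cm²) × 2.976 m/s = 5.581 m/s.
Applying Bernoulli between the two ends and solving for P₂: P₂ = P₁ + ½ρ(v₁² − v₂²) − ρgΔh.
P₂ = 413200 + ½·1024·(2.976² − 5.581²) − 1024·9.8·(+17.28) = 413200 + (-11410) − (173400) = 228400 Pa.

P₂ ≈ 228.4 kPa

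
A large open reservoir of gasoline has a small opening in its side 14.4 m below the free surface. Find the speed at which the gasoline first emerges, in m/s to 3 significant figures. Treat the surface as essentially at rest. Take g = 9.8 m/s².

Torricelli's result v = √(2gh) gives v = √(2·9.8·14.4) = 16.8 m/s.

v ≈ 16.8 m/s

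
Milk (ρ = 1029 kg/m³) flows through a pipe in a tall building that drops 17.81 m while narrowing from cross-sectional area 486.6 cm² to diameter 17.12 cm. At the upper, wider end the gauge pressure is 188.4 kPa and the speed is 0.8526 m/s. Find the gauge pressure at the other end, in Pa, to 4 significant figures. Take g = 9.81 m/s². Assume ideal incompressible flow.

P₂ = 366900 Pa

The volume flow rate is constant, so v₂ = (A₁/A₂)v₁ = (486.6/230.2)·0.8526 = 1.802 m/s.
Applying Bernoulli between the two ends and solving for P₂: P₂ = P₁ + ½ρ(v₁² − v₂²) − ρgΔh.
P₂ = 188400 + ½·1029·(0.8526² − 1.802²) − 1029·9.81·(−17.81) = 188400 + (-1297) − (-179800) = 366900 Pa.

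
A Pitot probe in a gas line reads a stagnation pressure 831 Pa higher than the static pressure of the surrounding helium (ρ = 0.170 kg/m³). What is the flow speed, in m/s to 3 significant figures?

v ≈ 98.9 m/s

The dynamic pressure equals the rise in static pressure at the stagnation point: ΔP = ½ρv².
v = √(2ΔP/ρ) = √(2·831/0.170) = 98.9 m/s.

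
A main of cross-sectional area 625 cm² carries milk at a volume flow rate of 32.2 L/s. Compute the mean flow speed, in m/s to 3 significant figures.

v ≈ 0.515 m/s

Q = 32.2 L/s = 0.0322 m³/s.
v = Q/A = 0.0322 / 0.0625 = 0.515 m/s.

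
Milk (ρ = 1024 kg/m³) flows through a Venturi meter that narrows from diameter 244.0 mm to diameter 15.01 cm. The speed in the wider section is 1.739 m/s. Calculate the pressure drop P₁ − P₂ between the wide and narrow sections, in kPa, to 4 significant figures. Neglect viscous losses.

Mass conservation (A₁v₁ = A₂v₂) gives v₂ = 1.739 × 467.6/177.0 = 4.595 m/s.
With no height change, Bernoulli's equation is P₁ + ½ρv₁² = P₂ + ½ρv₂².
P₁ − P₂ = ½·1024·(4.595² − 1.739²) = ½·1024·18.09 = 9264 Pa.

9.264 kPa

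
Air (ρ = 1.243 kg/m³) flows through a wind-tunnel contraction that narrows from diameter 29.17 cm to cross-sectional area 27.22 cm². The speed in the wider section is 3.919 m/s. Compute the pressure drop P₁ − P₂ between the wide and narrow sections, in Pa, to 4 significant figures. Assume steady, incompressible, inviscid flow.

Mass conservation (A₁v₁ = A₂v₂) gives v₂ = 3.919 × 668.3/27.22 = 96.22 m/s.
Along the horizontal streamline, P + ½ρv² is constant.
P₁ − P₂ = ½·1.243·(96.22² − 3.919²) = ½·1.243·9242 = 5744 Pa.

5744 Pa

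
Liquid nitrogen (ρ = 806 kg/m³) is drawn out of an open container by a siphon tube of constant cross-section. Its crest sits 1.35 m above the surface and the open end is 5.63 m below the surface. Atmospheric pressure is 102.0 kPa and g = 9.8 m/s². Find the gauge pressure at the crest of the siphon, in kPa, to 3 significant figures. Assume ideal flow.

P_gauge ≈ -55.1 kPa

The outlet speed comes from Torricelli: v = √(2g·5.63) = 10.5 m/s.
The bore is uniform, so the speed at the crest is the same v. Bernoulli surface→crest: P_atm = P_top + ½ρv² + ρg·h_top.
P_top = 102000 − ½·806·10.5² − 806·9.8·1.35 = 46900 Pa. So P_gauge = P_top − P_atm = -55100 Pa.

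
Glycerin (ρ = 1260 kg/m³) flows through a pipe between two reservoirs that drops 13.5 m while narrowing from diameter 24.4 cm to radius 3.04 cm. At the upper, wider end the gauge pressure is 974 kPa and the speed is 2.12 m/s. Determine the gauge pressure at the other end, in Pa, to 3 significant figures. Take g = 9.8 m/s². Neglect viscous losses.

P₂ ≈ 409000 Pa

The volume flow rate is constant, so v₂ = (A₁/A₂)v₁ = (468/29.0)·2.12 = 34.1 m/s.
Applying Bernoulli between the two ends and solving for P₂: P₂ = P₁ + ½ρ(v₁² − v₂²) − ρgΔh.
P₂ = 974000 + ½·1260·(2.12² − 34.1²) − 1260·9.8·(−13.5) = 974000 + (-732000) − (-167000) = 409000 Pa.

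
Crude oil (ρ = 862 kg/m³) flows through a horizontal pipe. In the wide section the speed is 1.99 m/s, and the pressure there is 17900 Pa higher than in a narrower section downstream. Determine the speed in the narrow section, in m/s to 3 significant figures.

v₂ ≈ 6.74 m/s

Horizontal Bernoulli: P₁ + ½ρv₁² = P₂ + ½ρv₂², so v₂² = v₁² + 2(P₁ − P₂)/ρ.
v₂ = √(1.99² + 2·17900/862) = √(3.96 + 41.5) = 6.74 m/s.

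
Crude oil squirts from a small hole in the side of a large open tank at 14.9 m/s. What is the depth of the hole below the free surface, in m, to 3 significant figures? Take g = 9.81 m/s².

h = 11.3 m

Inverting v = √(2gh) gives h = v² / 2g.
h = 14.9²/(2·9.81) = 222/19.62 = 11.3 m.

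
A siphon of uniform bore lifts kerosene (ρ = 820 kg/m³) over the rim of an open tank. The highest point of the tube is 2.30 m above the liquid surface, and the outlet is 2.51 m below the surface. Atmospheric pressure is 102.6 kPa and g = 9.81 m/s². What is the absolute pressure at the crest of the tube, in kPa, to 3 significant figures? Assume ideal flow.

The outlet speed comes from Torricelli: v = √(2g·2.51) = 7.02 m/s.
Continuity keeps v the same throughout the tube; from surface to crest, P_atm + 0 = P_top + ½ρv² + ρg·h_top.
P_top = 102600 − ½·820·7.02² − 820·9.81·2.30 = 63900 Pa.

P_top = 63.9 kPa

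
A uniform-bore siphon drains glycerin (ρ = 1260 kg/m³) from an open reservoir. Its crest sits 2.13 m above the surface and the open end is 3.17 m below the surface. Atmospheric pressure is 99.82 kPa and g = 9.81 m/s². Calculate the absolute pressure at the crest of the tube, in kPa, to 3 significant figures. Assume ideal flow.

34.3 kPa

The outlet speed comes from Torricelli: v = √(2g·3.17) = 7.89 m/s.
With constant cross-section the crest speed equals v; applying Bernoulli from the surface up to the crest, P_top = P_atm − ½ρv² − ρg·h_top.
P_top = 99820 − ½·1260·7.89² − 1260·9.81·2.13 = 34300 Pa.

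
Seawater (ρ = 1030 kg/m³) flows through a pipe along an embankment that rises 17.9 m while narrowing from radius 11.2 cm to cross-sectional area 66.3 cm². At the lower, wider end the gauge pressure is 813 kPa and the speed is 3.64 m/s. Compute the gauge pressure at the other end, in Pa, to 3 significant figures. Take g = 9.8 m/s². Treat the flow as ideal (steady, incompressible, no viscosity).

By continuity, v₂ = v₁·A₁/A₂ = 3.64·(394/66.3) = 21.6 m/s.
Applying Bernoulli between the two ends and solving for P₂: P₂ = P₁ + ½ρ(v₁² − v₂²) − ρgΔh.
P₂ = 813000 + ½·1030·(3.64² − 21.6²) − 1030·9.8·(+17.9) = 813000 + (-234000) − (181000) = 398000 Pa.

P₂ ≈ 398000 Pa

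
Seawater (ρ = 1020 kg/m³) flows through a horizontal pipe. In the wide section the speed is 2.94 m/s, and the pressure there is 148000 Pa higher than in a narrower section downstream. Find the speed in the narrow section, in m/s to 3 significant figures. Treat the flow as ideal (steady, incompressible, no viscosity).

v₂ = 17.3 m/s

Along the level pipe P + ½ρv² is conserved, hence v₂² = v₁² + 2(P₁ − P₂)/ρ.
v₂ = √(2.94² + 2·148000/1020) = √(8.64 + 290) = 17.3 m/s.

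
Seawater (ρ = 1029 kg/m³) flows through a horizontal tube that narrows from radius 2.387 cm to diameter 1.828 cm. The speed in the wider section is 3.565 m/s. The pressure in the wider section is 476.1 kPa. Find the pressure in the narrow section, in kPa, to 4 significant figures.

By continuity, v₂ = v₁·A₁/A₂ = 3.565·(17.90/2.624) = 24.31 m/s.
With no height change, Bernoulli's equation is P₁ + ½ρv₁² = P₂ + ½ρv₂².
P₂ = P₁ − ½ρ(v₂² − v₁²) = 476100 − ½·1029·(24.31² − 3.565²) = 476100 − 297600 = 178500 Pa.

P₂ ≈ 178.5 kPa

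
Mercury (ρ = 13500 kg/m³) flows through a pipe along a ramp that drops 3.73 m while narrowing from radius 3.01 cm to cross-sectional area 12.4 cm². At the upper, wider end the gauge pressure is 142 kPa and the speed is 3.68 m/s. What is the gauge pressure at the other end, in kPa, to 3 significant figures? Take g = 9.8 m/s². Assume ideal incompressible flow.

Continuity gives A₁v₁ = A₂v₂, so v₂ = (28.5 cm²)/(12.4 cm²) × 3.68 m/s = 8.45 m/s.
Applying Bernoulli between the two ends and solving for P₂: P₂ = P₁ + ½ρ(v₁² − v₂²) − ρgΔh.
P₂ = 142000 + ½·13500·(3.68² − 8.45²) − 13500·9.8·(−3.73) = 142000 + (-390000) − (-493000) = 245000 Pa.

P₂ = 245 kPa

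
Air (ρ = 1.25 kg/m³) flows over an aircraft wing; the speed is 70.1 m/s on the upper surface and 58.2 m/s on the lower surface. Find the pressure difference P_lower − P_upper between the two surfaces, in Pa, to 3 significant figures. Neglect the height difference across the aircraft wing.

Bernoulli (same height): P_lower − P_upper = ½ρ(v_upper² − v_lower²).
ΔP = ½·1.25·(70.1² − 58.2²) = 954 Pa.

ΔP ≈ 954 Pa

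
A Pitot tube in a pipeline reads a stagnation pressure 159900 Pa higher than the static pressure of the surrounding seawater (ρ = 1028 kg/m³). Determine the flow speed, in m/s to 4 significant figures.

At the stagnation point the flow is brought to rest, so Bernoulli gives P_stag − P_static = ½ρv².
v = √(2ΔP/ρ) = √(2·159900/1028) = 17.64 m/s.

17.64 m/s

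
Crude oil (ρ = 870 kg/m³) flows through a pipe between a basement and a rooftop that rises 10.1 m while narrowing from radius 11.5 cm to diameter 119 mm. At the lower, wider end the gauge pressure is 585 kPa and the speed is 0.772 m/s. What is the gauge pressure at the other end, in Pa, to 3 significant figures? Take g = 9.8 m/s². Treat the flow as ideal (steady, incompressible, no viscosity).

By continuity, v₂ = v₁·A₁/A₂ = 0.772·(415/111) = 2.88 m/s.
Energy conservation along the streamline gives P₂ = P₁ − ½ρ(v₂² − v₁²) − ρg(h₂ − h₁).
P₂ = 585000 + ½·870·(0.772² − 2.88²) − 870·9.8·(+10.1) = 585000 + (-3360) − (86100) = 496000 Pa.

P₂ ≈ 496000 Pa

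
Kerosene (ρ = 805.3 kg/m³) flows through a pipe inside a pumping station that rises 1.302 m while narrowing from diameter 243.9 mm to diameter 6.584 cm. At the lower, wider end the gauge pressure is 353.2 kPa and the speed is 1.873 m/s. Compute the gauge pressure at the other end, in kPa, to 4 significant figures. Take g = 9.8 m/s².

Continuity gives A₁v₁ = A₂v₂, so v₂ = (467.2 cm²)/(34.05 cm²) × 1.873 m/s = 25.70 m/s.
Applying Bernoulli between the two ends and solving for P₂: P₂ = P₁ + ½ρ(v₁² − v₂²) − ρgΔh.
P₂ = 353200 + ½·805.3·(1.873² − 25.70²) − 805.3·9.8·(+1.302) = 353200 + (-264600) − (10280) = 78330 Pa.

P₂ = 78.33 kPa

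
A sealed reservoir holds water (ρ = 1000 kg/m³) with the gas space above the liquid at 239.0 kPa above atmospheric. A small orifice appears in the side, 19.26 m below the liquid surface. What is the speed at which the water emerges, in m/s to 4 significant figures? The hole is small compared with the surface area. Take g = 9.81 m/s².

Take point 1 at the surface (v₁ ≈ 0) and point 2 at the hole (at atmospheric pressure). Bernoulli: P₁ + ρg h = P_atm + ½ρv₂².
With P₁ − P_atm = 239000 Pa, v₂ = √(2gh + 2ΔP/ρ) = √(2·9.81·19.26 + 2·239000/1000) = 29.26 m/s.

29.26 m/s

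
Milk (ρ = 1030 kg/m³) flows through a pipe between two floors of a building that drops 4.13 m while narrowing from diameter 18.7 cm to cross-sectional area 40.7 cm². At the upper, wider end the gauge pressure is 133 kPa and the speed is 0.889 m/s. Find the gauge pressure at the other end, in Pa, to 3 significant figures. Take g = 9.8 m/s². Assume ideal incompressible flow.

P₂ ≈ 157000 Pa

Mass conservation (A₁v₁ = A₂v₂) gives v₂ = 0.889 × 275/40.7 = 6.00 m/s.
Applying Bernoulli between the two ends and solving for P₂: P₂ = P₁ + ½ρ(v₁² − v₂²) − ρgΔh.
P₂ = 133000 + ½·1030·(0.889² − 6.00²) − 1030·9.8·(−4.13) = 133000 + (-18100) − (-41700) = 157000 Pa.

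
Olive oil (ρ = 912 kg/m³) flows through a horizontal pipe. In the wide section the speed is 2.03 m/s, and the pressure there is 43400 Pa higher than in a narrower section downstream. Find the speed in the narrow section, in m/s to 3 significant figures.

Horizontal Bernoulli: P₁ + ½ρv₁² = P₂ + ½ρv₂², so v₂² = v₁² + 2(P₁ − P₂)/ρ.
v₂ = √(2.03² + 2·43400/912) = √(4.12 + 95.2) = 9.96 m/s.

v₂ = 9.96 m/s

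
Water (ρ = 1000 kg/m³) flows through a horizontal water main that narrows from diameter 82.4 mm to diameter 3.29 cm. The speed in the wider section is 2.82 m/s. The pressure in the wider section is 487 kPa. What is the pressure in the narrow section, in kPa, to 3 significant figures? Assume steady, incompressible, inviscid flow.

The volume flow rate is constant, so v₂ = (A₁/A₂)v₁ = (53.3/8.50)·2.82 = 17.7 m/s.
Bernoulli (h₁ = h₂): P₁ − P₂ = ½ρ(v₂² − v₁²).
P₂ = P₁ − ½ρ(v₂² − v₁²) = 487000 − ½·1000·(17.7² − 2.82²) = 487000 − 152000 = 335000 Pa.

P₂ ≈ 335 kPa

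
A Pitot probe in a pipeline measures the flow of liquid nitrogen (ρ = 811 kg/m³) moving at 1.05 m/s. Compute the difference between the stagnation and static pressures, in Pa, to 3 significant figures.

The dynamic pressure equals the rise in static pressure at the stagnation point: ΔP = ½ρv².
ΔP = ½·811·1.05² = 447 Pa.

447 Pa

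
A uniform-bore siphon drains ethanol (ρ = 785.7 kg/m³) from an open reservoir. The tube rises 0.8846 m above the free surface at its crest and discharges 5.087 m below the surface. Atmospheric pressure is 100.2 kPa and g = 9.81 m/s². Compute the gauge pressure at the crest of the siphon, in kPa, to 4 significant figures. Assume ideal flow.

P_gauge = -46.03 kPa

From the surface to the outlet (both open to atmosphere, surface at rest): v = √(2g·h_out) = √(2·9.81·5.087) = 9.990 m/s.
Continuity keeps v the same throughout the tube; from surface to crest, P_atm + 0 = P_top + ½ρv² + ρg·h_top.
P_top = 100200 − ½·785.7·9.990² − 785.7·9.81·0.8846 = 54170 Pa. So P_gauge = P_top − P_atm = -46030 Pa.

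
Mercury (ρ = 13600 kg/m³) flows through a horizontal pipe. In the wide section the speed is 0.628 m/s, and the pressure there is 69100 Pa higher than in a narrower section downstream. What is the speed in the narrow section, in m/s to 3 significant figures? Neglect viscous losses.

With h₁ = h₂, rearranging Bernoulli gives v₂ = √(v₁² + 2ΔP/ρ).
v₂ = √(0.628² + 2·69100/13600) = √(0.394 + 10.2) = 3.25 m/s.

v₂ ≈ 3.25 m/s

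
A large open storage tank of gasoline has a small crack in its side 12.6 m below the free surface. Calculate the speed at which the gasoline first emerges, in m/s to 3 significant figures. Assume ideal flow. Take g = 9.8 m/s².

Bernoulli from surface to hole (P equal, v_surface ≈ 0): v = √(2gh) = √(2×9.8×12.6) = 15.7 m/s.

15.7 m/s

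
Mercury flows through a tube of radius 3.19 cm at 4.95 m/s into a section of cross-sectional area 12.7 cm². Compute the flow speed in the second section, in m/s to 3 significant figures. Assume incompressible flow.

The volume flow rate is constant, so v₂ = (A₁/A₂)v₁ = (32.0/12.7)·4.95 = 12.5 m/s.

v₂ ≈ 12.5 m/s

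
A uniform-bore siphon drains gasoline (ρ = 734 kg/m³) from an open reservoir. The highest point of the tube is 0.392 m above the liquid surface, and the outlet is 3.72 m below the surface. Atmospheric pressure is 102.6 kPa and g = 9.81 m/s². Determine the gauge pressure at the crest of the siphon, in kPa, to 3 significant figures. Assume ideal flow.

Bernoulli surface→outlet gives ½v² = g·h_out, so v = √(2·9.81·3.72) = 8.54 m/s.
Continuity keeps v the same throughout the tube; from surface to crest, P_atm + 0 = P_top + ½ρv² + ρg·h_top.
P_top = 102600 − ½·734·8.54² − 734·9.81·0.392 = 73000 Pa. So P_gauge = P_top − P_atm = -29600 Pa.

P_gauge ≈ -29.6 kPa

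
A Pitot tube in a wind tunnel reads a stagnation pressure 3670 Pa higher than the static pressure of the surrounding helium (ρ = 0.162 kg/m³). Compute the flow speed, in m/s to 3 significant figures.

The dynamic pressure equals the rise in static pressure at the stagnation point: ΔP = ½ρv².
v = √(2ΔP/ρ) = √(2·3670/0.162) = 213 m/s.

v ≈ 213 m/s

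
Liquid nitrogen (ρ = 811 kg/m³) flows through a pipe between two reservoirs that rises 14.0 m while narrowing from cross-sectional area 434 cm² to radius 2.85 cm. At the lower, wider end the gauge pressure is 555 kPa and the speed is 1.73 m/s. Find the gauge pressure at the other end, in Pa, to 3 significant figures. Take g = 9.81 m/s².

P₂ ≈ 93800 Pa

Continuity gives A₁v₁ = A₂v₂, so v₂ = (434 cm²)/(25.5 cm²) × 1.73 m/s = 29.4 m/s.
Applying Bernoulli between the two ends and solving for P₂: P₂ = P₁ + ½ρ(v₁² − v₂²) − ρgΔh.
P₂ = 555000 + ½·811·(1.73² − 29.4²) − 811·9.81·(+14.0) = 555000 + (-350000) − (111000) = 93800 Pa.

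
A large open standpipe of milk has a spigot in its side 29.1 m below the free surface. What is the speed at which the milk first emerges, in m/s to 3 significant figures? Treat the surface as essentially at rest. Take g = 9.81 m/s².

v = 23.9 m/s

With the surface at rest and both surface and jet at atmospheric pressure, Bernoulli gives ρg h = ½ρv², so v = √(2gh) = √(2·9.81·29.1) = 23.9 m/s.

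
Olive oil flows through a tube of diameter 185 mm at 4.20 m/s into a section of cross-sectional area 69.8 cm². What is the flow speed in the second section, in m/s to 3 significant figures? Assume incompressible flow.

By continuity, v₂ = v₁·A₁/A₂ = 4.20·(269/69.8) = 16.2 m/s.

16.2 m/s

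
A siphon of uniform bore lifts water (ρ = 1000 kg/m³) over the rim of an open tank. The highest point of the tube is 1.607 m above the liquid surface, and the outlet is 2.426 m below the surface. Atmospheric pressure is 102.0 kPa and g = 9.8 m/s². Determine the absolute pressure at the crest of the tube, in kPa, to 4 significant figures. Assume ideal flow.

From the surface to the outlet (both open to atmosphere, surface at rest): v = √(2g·h_out) = √(2·9.8·2.426) = 6.896 m/s.
The bore is uniform, so the speed at the crest is the same v. Bernoulli surface→crest: P_atm = P_top + ½ρv² + ρg·h_top.
P_top = 102000 − ½·1000·6.896² − 1000·9.8·1.607 = 62480 Pa.

P_top ≈ 62.48 kPa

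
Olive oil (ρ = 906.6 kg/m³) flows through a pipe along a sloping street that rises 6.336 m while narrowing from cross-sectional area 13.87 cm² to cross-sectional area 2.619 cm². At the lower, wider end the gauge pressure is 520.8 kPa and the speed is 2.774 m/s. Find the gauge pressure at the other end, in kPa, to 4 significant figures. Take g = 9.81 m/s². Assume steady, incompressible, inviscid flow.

P₂ = 370.1 kPa

Continuity gives A₁v₁ = A₂v₂, so v₂ = (13.87 cm²)/(2.619 cm²) × 2.774 m/s = 14.69 m/s.
Applying Bernoulli between the two ends and solving for P₂: P₂ = P₁ + ½ρ(v₁² − v₂²) − ρgΔh.
P₂ = 520800 + ½·906.6·(2.774² − 14.69²) − 906.6·9.81·(+6.336) = 520800 + (-94340) − (56350) = 370100 Pa.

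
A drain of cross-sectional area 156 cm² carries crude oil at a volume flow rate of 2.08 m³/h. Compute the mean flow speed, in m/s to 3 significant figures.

v = 0.0370 m/s

Q = 2.08 m³/h = 0.000578 m³/s.
v = Q/A = 0.000578 / 0.0156 = 0.0370 m/s.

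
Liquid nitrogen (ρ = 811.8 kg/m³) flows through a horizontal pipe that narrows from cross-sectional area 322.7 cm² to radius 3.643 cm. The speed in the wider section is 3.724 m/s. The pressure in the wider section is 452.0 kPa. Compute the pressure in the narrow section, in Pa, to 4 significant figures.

Mass conservation (A₁v₁ = A₂v₂) gives v₂ = 3.724 × 322.7/41.69 = 28.82 m/s.
The pipe is horizontal, so Bernoulli reduces to P₁ + ½ρv₁² = P₂ + ½ρv₂².
P₂ = P₁ − ½ρ(v₂² − v₁²) = 452000 − ½·811.8·(28.82² − 3.724²) = 452000 − 331600 = 120400 Pa.

P₂ ≈ 120400 Pa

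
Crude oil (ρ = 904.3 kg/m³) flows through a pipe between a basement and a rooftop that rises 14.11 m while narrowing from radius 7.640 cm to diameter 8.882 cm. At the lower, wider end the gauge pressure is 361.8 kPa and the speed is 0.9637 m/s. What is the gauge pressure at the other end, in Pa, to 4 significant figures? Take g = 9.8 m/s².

Continuity gives A₁v₁ = A₂v₂, so v₂ = (183.4 cm²)/(61.96 cm²) × 0.9637 m/s = 2.852 m/s.
Applying Bernoulli between the two ends and solving for P₂: P₂ = P₁ + ½ρ(v₁² − v₂²) − ρgΔh.
P₂ = 361800 + ½·904.3·(0.9637² − 2.852²) − 904.3·9.8·(+14.11) = 361800 + (-3258) − (125000) = 233500 Pa.

P₂ ≈ 233500 Pa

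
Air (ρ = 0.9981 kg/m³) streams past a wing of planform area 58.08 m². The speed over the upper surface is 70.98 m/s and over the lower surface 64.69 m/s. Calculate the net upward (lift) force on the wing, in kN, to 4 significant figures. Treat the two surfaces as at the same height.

F ≈ 24.73 kN

The faster flow above has the lower pressure; Bernoulli (same height) gives ΔP = ½ρ(v_up² − v_low²).
ΔP = ½·0.9981·(70.98² − 64.69²) = 425.9 Pa.
Lift = ΔP · A = 425.9 × 58.08 = 24730 N.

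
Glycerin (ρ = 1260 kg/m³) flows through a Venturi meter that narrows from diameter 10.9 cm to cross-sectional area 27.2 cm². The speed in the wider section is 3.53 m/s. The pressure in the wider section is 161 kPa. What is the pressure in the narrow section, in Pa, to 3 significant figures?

76500 Pa

Continuity gives A₁v₁ = A₂v₂, so v₂ = (93.3 cm²)/(27.2 cm²) × 3.53 m/s = 12.1 m/s.
Bernoulli (h₁ = h₂): P₁ − P₂ = ½ρ(v₂² − v₁²).
P₂ = P₁ − ½ρ(v₂² − v₁²) = 161000 − ½·1260·(12.1² − 3.53²) = 161000 − 84500 = 76500 Pa.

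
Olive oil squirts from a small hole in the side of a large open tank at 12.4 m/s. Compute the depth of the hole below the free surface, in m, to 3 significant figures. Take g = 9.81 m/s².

h = 7.84 m

For a small hole in a large open tank, ½v² = gh, giving h = v²/(2g).
h = 12.4²/(2·9.81) = 154/19.62 = 7.84 m.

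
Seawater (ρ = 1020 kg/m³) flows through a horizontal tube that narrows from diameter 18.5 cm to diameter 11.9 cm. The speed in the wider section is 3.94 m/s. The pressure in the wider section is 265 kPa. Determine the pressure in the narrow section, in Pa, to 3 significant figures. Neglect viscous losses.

By continuity, v₂ = v₁·A₁/A₂ = 3.94·(269/111) = 9.52 m/s.
Along the horizontal streamline, P + ½ρv² is constant.
P₂ = P₁ − ½ρ(v₂² − v₁²) = 265000 − ½·1020·(9.52² − 3.94²) = 265000 − 38300 = 227000 Pa.

227000 Pa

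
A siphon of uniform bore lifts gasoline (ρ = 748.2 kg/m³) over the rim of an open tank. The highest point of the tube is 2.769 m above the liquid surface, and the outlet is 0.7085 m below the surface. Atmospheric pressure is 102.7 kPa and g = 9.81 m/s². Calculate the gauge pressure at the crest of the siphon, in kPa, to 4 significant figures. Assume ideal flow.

Bernoulli surface→outlet gives ½v² = g·h_out, so v = √(2·9.81·0.7085) = 3.728 m/s.
With constant cross-section the crest speed equals v; applying Bernoulli from the surface up to the crest, P_top = P_atm − ½ρv² − ρg·h_top.
P_top = 102700 − ½·748.2·3.728² − 748.2·9.81·2.769 = 77180 Pa. So P_gauge = P_top − P_atm = -25520 Pa.

P_gauge ≈ -25.52 kPa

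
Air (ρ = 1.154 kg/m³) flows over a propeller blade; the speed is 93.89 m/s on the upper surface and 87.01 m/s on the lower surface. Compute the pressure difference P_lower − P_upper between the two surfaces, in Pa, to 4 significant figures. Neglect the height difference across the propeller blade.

Bernoulli (same height): P_lower − P_upper = ½ρ(v_upper² − v_lower²).
ΔP = ½·1.154·(93.89² − 87.01²) = 718.1 Pa.

ΔP ≈ 718.1 Pa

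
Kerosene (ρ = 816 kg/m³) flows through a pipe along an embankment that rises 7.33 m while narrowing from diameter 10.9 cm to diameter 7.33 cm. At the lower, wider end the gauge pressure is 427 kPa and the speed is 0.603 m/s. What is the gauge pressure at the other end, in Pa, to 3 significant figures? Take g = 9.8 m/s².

P₂ ≈ 368000 Pa

The volume flow rate is constant, so v₂ = (A₁/A₂)v₁ = (93.3/42.2)·0.603 = 1.33 m/s.
Energy conservation along the streamline gives P₂ = P₁ − ½ρ(v₂² − v₁²) − ρg(h₂ − h₁).
P₂ = 427000 + ½·816·(0.603² − 1.33²) − 816·9.8·(+7.33) = 427000 + (-577) − (58600) = 368000 Pa.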